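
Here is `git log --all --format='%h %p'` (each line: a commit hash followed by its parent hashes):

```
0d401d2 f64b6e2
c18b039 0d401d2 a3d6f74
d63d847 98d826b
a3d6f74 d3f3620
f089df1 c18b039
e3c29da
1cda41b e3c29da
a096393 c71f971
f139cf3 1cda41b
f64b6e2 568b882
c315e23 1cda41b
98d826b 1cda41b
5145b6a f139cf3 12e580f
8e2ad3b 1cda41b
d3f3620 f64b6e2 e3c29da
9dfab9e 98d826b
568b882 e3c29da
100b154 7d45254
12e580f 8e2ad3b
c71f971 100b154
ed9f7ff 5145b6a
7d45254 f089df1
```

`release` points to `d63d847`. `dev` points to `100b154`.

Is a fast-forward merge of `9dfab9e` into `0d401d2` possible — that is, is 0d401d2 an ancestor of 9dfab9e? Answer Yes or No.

No

A fast-forward from 0d401d2 to 9dfab9e is possible iff 0d401d2 is an ancestor of 9dfab9e.
Ancestors of 9dfab9e: {1cda41b, 98d826b, 9dfab9e, e3c29da}.
0d401d2 is not among them, so fast-forward is not possible.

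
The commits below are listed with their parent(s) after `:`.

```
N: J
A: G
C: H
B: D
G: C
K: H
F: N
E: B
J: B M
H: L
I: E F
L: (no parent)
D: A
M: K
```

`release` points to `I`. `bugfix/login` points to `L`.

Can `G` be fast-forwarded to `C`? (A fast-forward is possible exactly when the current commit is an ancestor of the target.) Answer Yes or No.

No

A fast-forward from G to C is possible iff G is an ancestor of C.
Ancestors of C: {C, H, L}.
G is not among them, so fast-forward is not possible.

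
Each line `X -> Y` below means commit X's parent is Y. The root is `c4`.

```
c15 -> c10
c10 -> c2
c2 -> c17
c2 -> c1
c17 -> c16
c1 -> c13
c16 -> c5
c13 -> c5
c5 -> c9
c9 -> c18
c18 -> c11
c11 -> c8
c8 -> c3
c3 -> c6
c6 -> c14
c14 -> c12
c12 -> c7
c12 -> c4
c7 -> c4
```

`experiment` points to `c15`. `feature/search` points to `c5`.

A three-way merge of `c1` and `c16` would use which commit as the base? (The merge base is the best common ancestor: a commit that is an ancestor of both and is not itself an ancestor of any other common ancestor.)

Ancestors of c1: {c1, c11, c12, c13, c14, c18, c3, c4, c5, c6, c7, c8, c9}.
Ancestors of c16: {c11, c12, c14, c16, c18, c3, c4, c5, c6, c7, c8, c9}.
Common ancestors: {c11, c12, c14, c18, c3, c4, c5, c6, c7, c8, c9}.
Among these, c5 is not an ancestor of any other common ancestor — it is the merge base.

c5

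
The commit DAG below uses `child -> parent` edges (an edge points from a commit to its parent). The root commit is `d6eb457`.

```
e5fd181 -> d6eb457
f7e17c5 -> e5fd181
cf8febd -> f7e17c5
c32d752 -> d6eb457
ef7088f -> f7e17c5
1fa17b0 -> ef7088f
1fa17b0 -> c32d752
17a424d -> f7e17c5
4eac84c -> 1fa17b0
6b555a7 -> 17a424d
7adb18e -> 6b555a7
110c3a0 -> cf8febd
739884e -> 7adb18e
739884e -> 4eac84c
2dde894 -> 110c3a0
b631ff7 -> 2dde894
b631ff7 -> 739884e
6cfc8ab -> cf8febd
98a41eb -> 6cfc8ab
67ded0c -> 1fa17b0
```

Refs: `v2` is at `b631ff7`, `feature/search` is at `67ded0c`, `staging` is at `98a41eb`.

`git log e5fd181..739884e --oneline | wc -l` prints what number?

Reachable from 739884e: {17a424d, 1fa17b0, 4eac84c, 6b555a7, 739884e, 7adb18e, c32d752, d6eb457, e5fd181, ef7088f, f7e17c5}.
Reachable from e5fd181: {d6eb457, e5fd181}.
In 739884e's history but not e5fd181's: {17a424d, 1fa17b0, 4eac84c, 6b555a7, 739884e, 7adb18e, c32d752, ef7088f, f7e17c5} — 9 commits.

9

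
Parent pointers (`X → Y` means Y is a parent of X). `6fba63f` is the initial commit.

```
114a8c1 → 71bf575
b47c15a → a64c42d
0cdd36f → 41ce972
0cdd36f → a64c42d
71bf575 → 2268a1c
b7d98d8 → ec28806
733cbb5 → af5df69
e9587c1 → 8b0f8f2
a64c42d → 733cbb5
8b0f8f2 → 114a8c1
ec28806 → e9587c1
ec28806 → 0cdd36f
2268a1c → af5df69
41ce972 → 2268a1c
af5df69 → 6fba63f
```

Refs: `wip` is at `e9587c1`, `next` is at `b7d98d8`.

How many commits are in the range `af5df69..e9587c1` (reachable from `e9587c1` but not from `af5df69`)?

Reachable from e9587c1: {114a8c1, 2268a1c, 6fba63f, 71bf575, 8b0f8f2, af5df69, e9587c1}.
Reachable from af5df69: {6fba63f, af5df69}.
In e9587c1's history but not af5df69's: {114a8c1, 2268a1c, 71bf575, 8b0f8f2, e9587c1} — 5 commits.

5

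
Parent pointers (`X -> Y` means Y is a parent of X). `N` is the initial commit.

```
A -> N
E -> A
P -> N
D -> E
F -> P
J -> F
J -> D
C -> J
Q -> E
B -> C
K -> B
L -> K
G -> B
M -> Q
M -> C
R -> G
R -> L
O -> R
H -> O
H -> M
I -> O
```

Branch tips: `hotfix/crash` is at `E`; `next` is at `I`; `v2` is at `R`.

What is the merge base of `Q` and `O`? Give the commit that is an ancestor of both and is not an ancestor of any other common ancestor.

Ancestors of Q: {A, E, N, Q}.
Ancestors of O: {A, B, C, D, E, F, G, J, K, L, N, O, P, R}.
Common ancestors: {A, E, N}.
Among these, E is not an ancestor of any other common ancestor — it is the merge base.

E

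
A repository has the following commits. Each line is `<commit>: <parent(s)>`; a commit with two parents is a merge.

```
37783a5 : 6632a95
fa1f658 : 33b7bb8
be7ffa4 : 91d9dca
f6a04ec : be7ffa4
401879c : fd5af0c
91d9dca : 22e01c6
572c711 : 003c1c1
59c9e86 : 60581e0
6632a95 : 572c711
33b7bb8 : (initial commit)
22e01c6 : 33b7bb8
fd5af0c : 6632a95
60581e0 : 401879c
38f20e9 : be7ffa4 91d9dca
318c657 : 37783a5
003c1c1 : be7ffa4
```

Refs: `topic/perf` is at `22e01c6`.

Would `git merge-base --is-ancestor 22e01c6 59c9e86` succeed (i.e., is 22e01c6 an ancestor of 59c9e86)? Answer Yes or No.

Ancestors of 59c9e86 (commits reachable by following parents): {003c1c1, 22e01c6, 33b7bb8, 401879c, 572c711, 59c9e86, 60581e0, 6632a95, 91d9dca, be7ffa4, fd5af0c}.
22e01c6 is in that set, so it is an ancestor of 59c9e86.

Yes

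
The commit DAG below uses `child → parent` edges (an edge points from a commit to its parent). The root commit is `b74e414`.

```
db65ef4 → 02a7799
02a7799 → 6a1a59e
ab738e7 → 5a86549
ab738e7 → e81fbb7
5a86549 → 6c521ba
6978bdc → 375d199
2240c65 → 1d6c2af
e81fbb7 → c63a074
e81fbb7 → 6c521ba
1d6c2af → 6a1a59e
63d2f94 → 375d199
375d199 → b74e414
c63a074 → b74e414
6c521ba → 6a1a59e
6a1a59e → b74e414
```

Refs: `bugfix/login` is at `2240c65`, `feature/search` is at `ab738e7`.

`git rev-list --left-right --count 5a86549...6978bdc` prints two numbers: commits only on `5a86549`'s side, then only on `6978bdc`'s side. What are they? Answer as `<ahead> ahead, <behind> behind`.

3 ahead, 2 behind

Reachable from 5a86549: {5a86549, 6a1a59e, 6c521ba, b74e414}.
Reachable from 6978bdc: {375d199, 6978bdc, b74e414}.
Only in 5a86549's history (ahead): {5a86549, 6a1a59e, 6c521ba} — 3.
Only in 6978bdc's history (behind): {375d199, 6978bdc} — 2.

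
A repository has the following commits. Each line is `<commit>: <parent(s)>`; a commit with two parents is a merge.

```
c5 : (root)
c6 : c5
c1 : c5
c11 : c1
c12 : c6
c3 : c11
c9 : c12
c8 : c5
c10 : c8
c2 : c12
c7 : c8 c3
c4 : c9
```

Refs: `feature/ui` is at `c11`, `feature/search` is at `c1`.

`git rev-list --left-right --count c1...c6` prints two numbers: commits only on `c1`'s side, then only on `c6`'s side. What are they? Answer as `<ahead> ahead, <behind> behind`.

1 ahead, 1 behind

Reachable from c1: {c1, c5}.
Reachable from c6: {c5, c6}.
Only in c1's history (ahead): {c1} — 1.
Only in c6's history (behind): {c6} — 1.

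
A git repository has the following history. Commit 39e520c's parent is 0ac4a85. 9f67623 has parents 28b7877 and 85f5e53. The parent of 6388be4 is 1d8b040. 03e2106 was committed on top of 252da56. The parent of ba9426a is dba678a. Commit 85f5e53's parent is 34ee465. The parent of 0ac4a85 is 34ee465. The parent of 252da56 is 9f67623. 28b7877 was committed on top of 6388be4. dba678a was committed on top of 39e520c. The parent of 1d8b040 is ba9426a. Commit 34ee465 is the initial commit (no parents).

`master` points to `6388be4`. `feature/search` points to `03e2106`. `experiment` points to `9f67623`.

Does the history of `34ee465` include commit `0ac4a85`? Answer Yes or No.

No

Ancestors of 34ee465: {34ee465}.
0ac4a85 is not in that set, so it is not an ancestor of 34ee465.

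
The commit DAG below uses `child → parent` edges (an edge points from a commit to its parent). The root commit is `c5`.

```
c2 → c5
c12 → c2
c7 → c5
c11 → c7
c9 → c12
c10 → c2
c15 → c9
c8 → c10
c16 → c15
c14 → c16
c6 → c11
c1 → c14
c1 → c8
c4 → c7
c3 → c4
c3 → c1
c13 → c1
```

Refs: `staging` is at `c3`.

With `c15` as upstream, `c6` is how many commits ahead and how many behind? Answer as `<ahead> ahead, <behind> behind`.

3 ahead, 4 behind

Reachable from c6: {c11, c5, c6, c7}.
Reachable from c15: {c12, c15, c2, c5, c9}.
Only in c6's history (ahead): {c11, c6, c7} — 3.
Only in c15's history (behind): {c12, c15, c2, c9} — 4.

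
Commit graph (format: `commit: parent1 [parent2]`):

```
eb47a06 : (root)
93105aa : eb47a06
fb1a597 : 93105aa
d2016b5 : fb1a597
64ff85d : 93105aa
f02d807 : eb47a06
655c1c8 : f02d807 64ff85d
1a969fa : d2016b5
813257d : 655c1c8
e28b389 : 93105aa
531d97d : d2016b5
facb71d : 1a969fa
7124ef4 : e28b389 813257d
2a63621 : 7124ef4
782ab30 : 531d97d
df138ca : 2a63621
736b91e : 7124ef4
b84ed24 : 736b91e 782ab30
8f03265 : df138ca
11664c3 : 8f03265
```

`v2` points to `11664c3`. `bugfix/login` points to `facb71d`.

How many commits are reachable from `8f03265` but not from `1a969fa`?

Reachable from 8f03265: {2a63621, 64ff85d, 655c1c8, 7124ef4, 813257d, 8f03265, 93105aa, df138ca, e28b389, eb47a06, f02d807}.
Reachable from 1a969fa: {1a969fa, 93105aa, d2016b5, eb47a06, fb1a597}.
In 8f03265's history but not 1a969fa's: {2a63621, 64ff85d, 655c1c8, 7124ef4, 813257d, 8f03265, df138ca, e28b389, f02d807} — 9 commits.

9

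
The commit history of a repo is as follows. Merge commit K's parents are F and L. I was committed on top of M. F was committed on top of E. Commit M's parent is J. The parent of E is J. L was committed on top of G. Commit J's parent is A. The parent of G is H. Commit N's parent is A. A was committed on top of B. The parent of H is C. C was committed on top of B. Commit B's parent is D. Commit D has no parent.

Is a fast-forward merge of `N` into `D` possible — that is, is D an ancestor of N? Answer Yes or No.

A fast-forward from D to N is possible iff D is an ancestor of N.
Ancestors of N: {A, B, D, N}.
D is among them, so fast-forward is possible.

Yes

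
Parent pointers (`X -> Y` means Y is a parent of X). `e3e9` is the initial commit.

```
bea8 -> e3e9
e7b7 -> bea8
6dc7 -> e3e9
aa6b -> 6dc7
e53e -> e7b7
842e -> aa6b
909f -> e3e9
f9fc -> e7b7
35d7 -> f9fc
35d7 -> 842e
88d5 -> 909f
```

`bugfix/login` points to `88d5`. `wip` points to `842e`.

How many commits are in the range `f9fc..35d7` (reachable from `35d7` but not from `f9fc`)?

4

Reachable from 35d7: {35d7, 6dc7, 842e, aa6b, bea8, e3e9, e7b7, f9fc}.
Reachable from f9fc: {bea8, e3e9, e7b7, f9fc}.
In 35d7's history but not f9fc's: {35d7, 6dc7, 842e, aa6b} — 4 commits.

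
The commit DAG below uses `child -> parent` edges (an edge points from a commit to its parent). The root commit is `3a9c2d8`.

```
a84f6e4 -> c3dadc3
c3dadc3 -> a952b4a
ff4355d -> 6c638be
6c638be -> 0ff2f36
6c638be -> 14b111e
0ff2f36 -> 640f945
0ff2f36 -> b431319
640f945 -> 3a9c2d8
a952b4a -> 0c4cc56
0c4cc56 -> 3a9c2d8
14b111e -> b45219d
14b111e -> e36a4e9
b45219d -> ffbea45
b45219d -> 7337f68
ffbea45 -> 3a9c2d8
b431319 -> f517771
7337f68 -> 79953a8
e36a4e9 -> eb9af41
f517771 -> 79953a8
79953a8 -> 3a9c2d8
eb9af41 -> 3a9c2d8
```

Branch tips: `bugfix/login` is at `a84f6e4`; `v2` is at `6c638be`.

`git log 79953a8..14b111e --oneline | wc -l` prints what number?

Reachable from 14b111e: {14b111e, 3a9c2d8, 7337f68, 79953a8, b45219d, e36a4e9, eb9af41, ffbea45}.
Reachable from 79953a8: {3a9c2d8, 79953a8}.
In 14b111e's history but not 79953a8's: {14b111e, 7337f68, b45219d, e36a4e9, eb9af41, ffbea45} — 6 commits.

6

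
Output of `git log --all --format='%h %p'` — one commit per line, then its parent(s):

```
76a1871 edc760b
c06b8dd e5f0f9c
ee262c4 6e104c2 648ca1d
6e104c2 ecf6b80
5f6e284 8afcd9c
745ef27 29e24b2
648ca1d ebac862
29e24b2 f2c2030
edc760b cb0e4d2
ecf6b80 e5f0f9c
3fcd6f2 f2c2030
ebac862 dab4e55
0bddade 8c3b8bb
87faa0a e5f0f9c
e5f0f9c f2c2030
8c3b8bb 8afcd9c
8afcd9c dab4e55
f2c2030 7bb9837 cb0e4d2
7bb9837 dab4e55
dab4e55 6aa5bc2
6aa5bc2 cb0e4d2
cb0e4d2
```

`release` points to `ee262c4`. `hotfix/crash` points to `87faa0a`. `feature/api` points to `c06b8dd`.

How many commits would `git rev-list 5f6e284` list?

Walking parent pointers from 5f6e284: reachable set = {5f6e284, 6aa5bc2, 8afcd9c, cb0e4d2, dab4e55}.
That is 5 commits.

5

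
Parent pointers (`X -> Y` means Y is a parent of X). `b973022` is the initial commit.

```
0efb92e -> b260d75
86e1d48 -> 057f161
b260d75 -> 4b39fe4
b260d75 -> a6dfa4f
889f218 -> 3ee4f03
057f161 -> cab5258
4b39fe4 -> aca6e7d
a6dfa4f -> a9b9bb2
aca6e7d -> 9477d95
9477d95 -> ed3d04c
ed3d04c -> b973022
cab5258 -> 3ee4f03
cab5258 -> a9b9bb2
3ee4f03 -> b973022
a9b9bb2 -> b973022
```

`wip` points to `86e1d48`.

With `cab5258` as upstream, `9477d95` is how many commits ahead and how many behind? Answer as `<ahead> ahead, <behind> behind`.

Reachable from 9477d95: {9477d95, b973022, ed3d04c}.
Reachable from cab5258: {3ee4f03, a9b9bb2, b973022, cab5258}.
Only in 9477d95's history (ahead): {9477d95, ed3d04c} — 2.
Only in cab5258's history (behind): {3ee4f03, a9b9bb2, cab5258} — 3.

2 ahead, 3 behind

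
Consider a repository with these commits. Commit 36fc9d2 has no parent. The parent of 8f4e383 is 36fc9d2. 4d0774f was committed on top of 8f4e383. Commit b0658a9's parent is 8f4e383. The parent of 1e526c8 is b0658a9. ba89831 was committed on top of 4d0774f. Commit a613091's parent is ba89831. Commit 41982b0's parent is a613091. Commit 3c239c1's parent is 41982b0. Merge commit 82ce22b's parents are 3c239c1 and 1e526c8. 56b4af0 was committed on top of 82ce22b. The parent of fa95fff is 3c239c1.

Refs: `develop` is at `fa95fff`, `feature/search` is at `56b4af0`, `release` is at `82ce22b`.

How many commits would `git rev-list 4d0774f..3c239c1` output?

4

Reachable from 3c239c1: {36fc9d2, 3c239c1, 41982b0, 4d0774f, 8f4e383, a613091, ba89831}.
Reachable from 4d0774f: {36fc9d2, 4d0774f, 8f4e383}.
In 3c239c1's history but not 4d0774f's: {3c239c1, 41982b0, a613091, ba89831} — 4 commits.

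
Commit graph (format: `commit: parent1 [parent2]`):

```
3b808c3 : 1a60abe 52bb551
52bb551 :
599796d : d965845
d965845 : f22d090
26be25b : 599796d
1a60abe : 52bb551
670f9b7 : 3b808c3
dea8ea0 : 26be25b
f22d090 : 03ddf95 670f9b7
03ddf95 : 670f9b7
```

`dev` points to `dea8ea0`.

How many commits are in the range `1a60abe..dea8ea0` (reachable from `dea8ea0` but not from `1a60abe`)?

8

Reachable from dea8ea0: {03ddf95, 1a60abe, 26be25b, 3b808c3, 52bb551, 599796d, 670f9b7, d965845, dea8ea0, f22d090}.
Reachable from 1a60abe: {1a60abe, 52bb551}.
In dea8ea0's history but not 1a60abe's: {03ddf95, 26be25b, 3b808c3, 599796d, 670f9b7, d965845, dea8ea0, f22d090} — 8 commits.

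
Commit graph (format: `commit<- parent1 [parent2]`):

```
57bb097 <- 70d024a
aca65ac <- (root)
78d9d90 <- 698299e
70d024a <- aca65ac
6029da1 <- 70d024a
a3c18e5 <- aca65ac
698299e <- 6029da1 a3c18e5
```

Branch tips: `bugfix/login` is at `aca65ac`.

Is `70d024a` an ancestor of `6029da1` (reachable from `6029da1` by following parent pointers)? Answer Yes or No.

Yes

Ancestors of 6029da1 (commits reachable by following parents): {6029da1, 70d024a, aca65ac}.
70d024a is in that set, so it is an ancestor of 6029da1.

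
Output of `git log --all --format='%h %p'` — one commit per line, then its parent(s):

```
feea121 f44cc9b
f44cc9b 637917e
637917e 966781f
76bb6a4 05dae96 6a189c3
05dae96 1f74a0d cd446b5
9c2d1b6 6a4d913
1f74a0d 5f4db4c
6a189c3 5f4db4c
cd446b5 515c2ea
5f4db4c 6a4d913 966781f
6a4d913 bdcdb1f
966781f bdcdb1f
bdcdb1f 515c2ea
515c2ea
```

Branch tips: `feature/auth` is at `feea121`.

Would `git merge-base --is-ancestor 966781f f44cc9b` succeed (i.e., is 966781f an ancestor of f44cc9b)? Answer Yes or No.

Yes

Ancestors of f44cc9b (commits reachable by following parents): {515c2ea, 637917e, 966781f, bdcdb1f, f44cc9b}.
966781f is in that set, so it is an ancestor of f44cc9b.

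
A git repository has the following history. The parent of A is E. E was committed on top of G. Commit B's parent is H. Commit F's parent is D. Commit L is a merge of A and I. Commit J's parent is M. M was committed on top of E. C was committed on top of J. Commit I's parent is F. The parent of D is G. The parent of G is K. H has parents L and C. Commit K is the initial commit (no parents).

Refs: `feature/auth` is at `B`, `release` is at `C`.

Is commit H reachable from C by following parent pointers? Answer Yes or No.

Ancestors of C: {C, E, G, J, K, M}.
H is not in that set, so it is not an ancestor of C.

No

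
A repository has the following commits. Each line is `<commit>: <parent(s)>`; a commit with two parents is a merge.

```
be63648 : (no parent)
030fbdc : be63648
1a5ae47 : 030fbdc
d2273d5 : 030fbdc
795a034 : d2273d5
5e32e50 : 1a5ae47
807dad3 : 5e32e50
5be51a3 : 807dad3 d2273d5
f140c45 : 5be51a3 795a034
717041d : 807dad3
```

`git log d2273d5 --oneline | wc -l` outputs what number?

Walking parent pointers from d2273d5: reachable set = {030fbdc, be63648, d2273d5}.
That is 3 commits.

3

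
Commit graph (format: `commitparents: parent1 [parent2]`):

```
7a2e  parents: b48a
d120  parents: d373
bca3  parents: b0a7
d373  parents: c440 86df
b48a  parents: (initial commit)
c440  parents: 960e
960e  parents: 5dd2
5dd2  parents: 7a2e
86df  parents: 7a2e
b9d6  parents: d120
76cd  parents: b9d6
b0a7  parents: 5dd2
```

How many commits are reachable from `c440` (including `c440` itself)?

Walking parent pointers from c440: reachable set = {5dd2, 7a2e, 960e, b48a, c440}.
That is 5 commits.

5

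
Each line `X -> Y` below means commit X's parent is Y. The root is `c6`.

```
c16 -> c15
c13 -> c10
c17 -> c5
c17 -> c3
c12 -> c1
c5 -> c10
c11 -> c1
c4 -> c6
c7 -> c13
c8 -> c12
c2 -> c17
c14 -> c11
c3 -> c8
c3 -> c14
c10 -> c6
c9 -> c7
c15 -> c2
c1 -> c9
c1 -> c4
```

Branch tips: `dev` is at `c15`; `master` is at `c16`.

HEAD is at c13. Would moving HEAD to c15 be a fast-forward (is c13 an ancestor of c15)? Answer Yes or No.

A fast-forward from c13 to c15 is possible iff c13 is an ancestor of c15.
Ancestors of c15: {c1, c10, c11, c12, c13, c14, c15, c17, c2, c3, c4, c5, c6, c7, c8, c9}.
c13 is among them, so fast-forward is possible.

Yes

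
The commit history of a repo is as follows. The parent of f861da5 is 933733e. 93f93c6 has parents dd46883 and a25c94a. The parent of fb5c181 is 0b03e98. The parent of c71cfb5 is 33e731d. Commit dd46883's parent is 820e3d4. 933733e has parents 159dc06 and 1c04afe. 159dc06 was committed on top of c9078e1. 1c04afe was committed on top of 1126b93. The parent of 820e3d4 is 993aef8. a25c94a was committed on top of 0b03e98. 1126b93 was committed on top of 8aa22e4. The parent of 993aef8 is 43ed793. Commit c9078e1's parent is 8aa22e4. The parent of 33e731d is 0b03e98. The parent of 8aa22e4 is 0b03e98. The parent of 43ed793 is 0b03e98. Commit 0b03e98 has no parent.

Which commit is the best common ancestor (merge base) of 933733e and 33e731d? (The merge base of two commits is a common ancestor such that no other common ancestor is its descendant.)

Ancestors of 933733e: {0b03e98, 1126b93, 159dc06, 1c04afe, 8aa22e4, 933733e, c9078e1}.
Ancestors of 33e731d: {0b03e98, 33e731d}.
Common ancestors: {0b03e98}.
The only common ancestor is 0b03e98, so it is the merge base.

0b03e98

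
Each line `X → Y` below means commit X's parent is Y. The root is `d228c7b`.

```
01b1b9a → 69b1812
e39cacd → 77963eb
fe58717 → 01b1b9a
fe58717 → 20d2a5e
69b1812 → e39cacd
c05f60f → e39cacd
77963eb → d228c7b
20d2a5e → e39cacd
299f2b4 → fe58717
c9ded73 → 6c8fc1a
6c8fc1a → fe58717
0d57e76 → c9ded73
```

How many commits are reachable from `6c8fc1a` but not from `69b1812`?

Reachable from 6c8fc1a: {01b1b9a, 20d2a5e, 69b1812, 6c8fc1a, 77963eb, d228c7b, e39cacd, fe58717}.
Reachable from 69b1812: {69b1812, 77963eb, d228c7b, e39cacd}.
In 6c8fc1a's history but not 69b1812's: {01b1b9a, 20d2a5e, 6c8fc1a, fe58717} — 4 commits.

4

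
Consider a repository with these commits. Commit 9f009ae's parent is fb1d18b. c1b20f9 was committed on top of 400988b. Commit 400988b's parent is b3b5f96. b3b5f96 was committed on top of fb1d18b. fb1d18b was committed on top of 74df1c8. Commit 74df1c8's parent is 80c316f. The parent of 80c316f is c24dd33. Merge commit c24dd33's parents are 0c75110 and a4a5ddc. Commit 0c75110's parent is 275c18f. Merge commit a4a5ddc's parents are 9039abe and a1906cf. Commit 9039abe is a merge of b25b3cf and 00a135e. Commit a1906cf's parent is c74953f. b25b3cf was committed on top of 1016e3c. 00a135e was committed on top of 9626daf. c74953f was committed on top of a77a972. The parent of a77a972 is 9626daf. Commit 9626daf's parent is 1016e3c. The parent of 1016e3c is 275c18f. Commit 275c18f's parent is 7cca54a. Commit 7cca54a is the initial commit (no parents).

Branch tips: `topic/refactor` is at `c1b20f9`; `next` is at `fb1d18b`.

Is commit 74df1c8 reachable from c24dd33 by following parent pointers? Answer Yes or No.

Ancestors of c24dd33: {00a135e, 0c75110, 1016e3c, 275c18f, 7cca54a, 9039abe, 9626daf, a1906cf, a4a5ddc, a77a972, b25b3cf, c24dd33, c74953f}.
74df1c8 is not in that set, so it is not an ancestor of c24dd33.

No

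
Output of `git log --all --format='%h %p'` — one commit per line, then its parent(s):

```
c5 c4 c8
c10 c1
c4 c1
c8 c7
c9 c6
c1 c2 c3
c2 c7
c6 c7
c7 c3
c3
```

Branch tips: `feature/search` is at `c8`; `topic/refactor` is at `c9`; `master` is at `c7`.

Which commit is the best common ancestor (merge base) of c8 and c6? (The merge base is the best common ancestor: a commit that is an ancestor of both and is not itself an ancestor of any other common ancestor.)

Ancestors of c8: {c3, c7, c8}.
Ancestors of c6: {c3, c6, c7}.
Common ancestors: {c3, c7}.
Among these, c7 is not an ancestor of any other common ancestor — it is the merge base.

c7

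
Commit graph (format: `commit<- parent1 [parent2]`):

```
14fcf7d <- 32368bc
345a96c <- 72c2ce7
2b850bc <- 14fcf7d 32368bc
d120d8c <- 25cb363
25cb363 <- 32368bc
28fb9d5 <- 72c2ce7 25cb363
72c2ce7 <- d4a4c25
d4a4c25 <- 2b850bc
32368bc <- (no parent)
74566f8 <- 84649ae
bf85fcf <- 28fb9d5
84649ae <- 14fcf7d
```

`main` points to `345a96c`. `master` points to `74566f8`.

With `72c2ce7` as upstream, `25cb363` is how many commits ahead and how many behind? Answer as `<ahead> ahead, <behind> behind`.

1 ahead, 4 behind

Reachable from 25cb363: {25cb363, 32368bc}.
Reachable from 72c2ce7: {14fcf7d, 2b850bc, 32368bc, 72c2ce7, d4a4c25}.
Only in 25cb363's history (ahead): {25cb363} — 1.
Only in 72c2ce7's history (behind): {14fcf7d, 2b850bc, 72c2ce7, d4a4c25} — 4.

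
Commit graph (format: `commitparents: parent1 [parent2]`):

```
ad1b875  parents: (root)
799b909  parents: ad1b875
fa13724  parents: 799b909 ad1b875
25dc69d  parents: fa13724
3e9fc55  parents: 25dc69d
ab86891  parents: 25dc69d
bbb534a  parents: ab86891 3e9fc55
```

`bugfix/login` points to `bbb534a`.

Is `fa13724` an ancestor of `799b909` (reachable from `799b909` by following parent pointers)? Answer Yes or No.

Ancestors of 799b909: {799b909, ad1b875}.
fa13724 is not in that set, so it is not an ancestor of 799b909.

No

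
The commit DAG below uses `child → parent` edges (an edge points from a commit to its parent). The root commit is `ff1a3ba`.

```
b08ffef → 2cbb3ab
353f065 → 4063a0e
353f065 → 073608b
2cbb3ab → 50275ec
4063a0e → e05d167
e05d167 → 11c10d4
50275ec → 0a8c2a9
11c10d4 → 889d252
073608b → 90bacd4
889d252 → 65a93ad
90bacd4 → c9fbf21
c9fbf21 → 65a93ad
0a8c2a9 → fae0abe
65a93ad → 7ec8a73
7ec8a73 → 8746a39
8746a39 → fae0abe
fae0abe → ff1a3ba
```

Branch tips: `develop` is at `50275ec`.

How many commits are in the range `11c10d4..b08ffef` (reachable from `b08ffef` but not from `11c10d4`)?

4

Reachable from b08ffef: {0a8c2a9, 2cbb3ab, 50275ec, b08ffef, fae0abe, ff1a3ba}.
Reachable from 11c10d4: {11c10d4, 65a93ad, 7ec8a73, 8746a39, 889d252, fae0abe, ff1a3ba}.
In b08ffef's history but not 11c10d4's: {0a8c2a9, 2cbb3ab, 50275ec, b08ffef} — 4 commits.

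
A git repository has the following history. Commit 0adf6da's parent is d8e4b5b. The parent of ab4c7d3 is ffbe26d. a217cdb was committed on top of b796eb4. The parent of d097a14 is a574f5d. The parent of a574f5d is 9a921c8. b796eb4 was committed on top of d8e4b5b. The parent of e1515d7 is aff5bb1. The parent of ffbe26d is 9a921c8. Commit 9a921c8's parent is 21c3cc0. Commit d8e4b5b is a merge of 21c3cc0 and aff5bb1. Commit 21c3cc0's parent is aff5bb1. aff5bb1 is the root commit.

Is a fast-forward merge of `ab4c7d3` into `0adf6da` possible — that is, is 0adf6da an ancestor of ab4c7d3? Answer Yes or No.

No

A fast-forward from 0adf6da to ab4c7d3 is possible iff 0adf6da is an ancestor of ab4c7d3.
Ancestors of ab4c7d3: {21c3cc0, 9a921c8, ab4c7d3, aff5bb1, ffbe26d}.
0adf6da is not among them, so fast-forward is not possible.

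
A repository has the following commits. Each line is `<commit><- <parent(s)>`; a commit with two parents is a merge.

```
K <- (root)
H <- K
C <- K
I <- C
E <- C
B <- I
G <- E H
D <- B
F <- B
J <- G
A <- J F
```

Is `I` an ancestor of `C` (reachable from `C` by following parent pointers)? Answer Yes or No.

No

Ancestors of C: {C, K}.
I is not in that set, so it is not an ancestor of C.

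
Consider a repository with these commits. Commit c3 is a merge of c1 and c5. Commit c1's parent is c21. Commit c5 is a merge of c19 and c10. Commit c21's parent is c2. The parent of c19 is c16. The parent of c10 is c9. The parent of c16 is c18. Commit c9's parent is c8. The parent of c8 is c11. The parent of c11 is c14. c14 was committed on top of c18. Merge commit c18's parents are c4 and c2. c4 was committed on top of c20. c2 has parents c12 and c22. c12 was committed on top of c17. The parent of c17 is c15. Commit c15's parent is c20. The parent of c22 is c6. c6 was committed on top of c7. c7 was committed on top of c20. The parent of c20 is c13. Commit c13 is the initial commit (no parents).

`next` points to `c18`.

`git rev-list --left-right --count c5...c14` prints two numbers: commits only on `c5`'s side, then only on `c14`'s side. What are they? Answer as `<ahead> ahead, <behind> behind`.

Reachable from c5: {c10, c11, c12, c13, c14, c15, c16, c17, c18, c19, c2, c20, c22, c4, c5, c6, c7, c8, c9}.
Reachable from c14: {c12, c13, c14, c15, c17, c18, c2, c20, c22, c4, c6, c7}.
Only in c5's history (ahead): {c10, c11, c16, c19, c5, c8, c9} — 7.
Only in c14's history (behind): {} — 0.

7 ahead, 0 behind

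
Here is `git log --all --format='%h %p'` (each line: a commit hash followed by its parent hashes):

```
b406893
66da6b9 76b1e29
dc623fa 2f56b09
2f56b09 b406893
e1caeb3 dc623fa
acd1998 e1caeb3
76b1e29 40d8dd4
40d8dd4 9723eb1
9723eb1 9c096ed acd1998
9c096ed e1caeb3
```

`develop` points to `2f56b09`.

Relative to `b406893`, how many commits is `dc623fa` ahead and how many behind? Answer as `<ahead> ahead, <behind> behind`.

2 ahead, 0 behind

Reachable from dc623fa: {2f56b09, b406893, dc623fa}.
Reachable from b406893: {b406893}.
Only in dc623fa's history (ahead): {2f56b09, dc623fa} — 2.
Only in b406893's history (behind): {} — 0.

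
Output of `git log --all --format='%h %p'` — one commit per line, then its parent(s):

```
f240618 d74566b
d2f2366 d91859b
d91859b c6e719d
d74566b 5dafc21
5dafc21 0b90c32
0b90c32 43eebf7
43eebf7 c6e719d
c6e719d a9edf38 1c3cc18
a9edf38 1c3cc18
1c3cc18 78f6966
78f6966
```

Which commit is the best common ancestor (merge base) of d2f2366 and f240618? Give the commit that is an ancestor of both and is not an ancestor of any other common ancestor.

Ancestors of d2f2366: {1c3cc18, 78f6966, a9edf38, c6e719d, d2f2366, d91859b}.
Ancestors of f240618: {0b90c32, 1c3cc18, 43eebf7, 5dafc21, 78f6966, a9edf38, c6e719d, d74566b, f240618}.
Common ancestors: {1c3cc18, 78f6966, a9edf38, c6e719d}.
Among these, c6e719d is not an ancestor of any other common ancestor — it is the merge base.

c6e719d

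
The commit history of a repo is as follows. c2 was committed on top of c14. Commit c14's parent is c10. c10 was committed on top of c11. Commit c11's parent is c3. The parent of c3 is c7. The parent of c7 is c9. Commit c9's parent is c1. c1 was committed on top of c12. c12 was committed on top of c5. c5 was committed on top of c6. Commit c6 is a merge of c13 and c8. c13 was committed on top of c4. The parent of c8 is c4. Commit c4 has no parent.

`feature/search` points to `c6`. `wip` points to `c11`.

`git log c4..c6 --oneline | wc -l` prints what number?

Reachable from c6: {c13, c4, c6, c8}.
Reachable from c4: {c4}.
In c6's history but not c4's: {c13, c6, c8} — 3 commits.

3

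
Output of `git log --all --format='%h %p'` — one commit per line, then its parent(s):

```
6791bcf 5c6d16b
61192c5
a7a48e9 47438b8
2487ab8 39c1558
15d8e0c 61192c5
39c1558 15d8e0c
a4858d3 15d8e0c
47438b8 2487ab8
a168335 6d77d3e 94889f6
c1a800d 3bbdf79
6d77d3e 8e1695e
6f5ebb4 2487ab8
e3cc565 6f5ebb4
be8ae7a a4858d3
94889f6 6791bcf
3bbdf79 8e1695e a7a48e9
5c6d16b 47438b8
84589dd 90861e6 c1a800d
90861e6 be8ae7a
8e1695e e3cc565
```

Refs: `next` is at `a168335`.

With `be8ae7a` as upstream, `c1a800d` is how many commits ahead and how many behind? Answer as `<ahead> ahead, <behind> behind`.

9 ahead, 2 behind

Reachable from c1a800d: {15d8e0c, 2487ab8, 39c1558, 3bbdf79, 47438b8, 61192c5, 6f5ebb4, 8e1695e, a7a48e9, c1a800d, e3cc565}.
Reachable from be8ae7a: {15d8e0c, 61192c5, a4858d3, be8ae7a}.
Only in c1a800d's history (ahead): {2487ab8, 39c1558, 3bbdf79, 47438b8, 6f5ebb4, 8e1695e, a7a48e9, c1a800d, e3cc565} — 9.
Only in be8ae7a's history (behind): {a4858d3, be8ae7a} — 2.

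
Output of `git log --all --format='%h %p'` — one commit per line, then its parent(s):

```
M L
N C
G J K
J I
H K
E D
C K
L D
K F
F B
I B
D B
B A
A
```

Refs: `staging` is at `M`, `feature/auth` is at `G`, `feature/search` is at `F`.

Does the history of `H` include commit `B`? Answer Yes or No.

Yes

Ancestors of H (commits reachable by following parents): {A, B, F, H, K}.
B is in that set, so it is an ancestor of H.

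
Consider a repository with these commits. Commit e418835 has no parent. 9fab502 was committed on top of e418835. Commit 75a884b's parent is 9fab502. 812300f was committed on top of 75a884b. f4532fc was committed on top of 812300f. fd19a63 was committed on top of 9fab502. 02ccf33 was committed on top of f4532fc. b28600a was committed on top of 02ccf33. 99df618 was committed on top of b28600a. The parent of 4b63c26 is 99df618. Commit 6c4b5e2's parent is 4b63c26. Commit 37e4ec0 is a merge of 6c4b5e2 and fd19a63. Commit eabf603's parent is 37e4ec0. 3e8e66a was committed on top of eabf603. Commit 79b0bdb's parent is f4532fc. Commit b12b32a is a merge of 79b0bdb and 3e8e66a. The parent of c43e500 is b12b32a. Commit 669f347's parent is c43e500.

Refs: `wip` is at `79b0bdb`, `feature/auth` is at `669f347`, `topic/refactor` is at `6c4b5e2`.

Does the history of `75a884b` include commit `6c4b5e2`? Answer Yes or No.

No

Ancestors of 75a884b: {75a884b, 9fab502, e418835}.
6c4b5e2 is not in that set, so it is not an ancestor of 75a884b.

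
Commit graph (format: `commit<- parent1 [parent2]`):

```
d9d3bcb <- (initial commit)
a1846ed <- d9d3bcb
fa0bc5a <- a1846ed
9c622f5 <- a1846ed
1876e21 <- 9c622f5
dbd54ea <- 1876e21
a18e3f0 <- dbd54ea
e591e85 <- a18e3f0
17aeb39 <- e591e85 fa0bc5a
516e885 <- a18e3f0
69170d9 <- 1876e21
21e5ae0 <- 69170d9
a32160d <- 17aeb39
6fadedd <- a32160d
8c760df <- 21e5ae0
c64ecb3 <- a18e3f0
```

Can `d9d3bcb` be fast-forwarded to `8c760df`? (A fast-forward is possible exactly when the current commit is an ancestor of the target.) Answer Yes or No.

Yes

A fast-forward from d9d3bcb to 8c760df is possible iff d9d3bcb is an ancestor of 8c760df.
Ancestors of 8c760df: {1876e21, 21e5ae0, 69170d9, 8c760df, 9c622f5, a1846ed, d9d3bcb}.
d9d3bcb is among them, so fast-forward is possible.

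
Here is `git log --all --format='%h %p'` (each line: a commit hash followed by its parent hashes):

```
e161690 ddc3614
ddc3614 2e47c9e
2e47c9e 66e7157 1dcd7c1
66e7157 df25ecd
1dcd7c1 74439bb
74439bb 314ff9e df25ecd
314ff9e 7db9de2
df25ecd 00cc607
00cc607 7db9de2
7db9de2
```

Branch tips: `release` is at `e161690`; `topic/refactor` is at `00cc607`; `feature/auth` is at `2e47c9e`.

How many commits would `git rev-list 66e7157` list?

4

Walking parent pointers from 66e7157: reachable set = {00cc607, 66e7157, 7db9de2, df25ecd}.
That is 4 commits.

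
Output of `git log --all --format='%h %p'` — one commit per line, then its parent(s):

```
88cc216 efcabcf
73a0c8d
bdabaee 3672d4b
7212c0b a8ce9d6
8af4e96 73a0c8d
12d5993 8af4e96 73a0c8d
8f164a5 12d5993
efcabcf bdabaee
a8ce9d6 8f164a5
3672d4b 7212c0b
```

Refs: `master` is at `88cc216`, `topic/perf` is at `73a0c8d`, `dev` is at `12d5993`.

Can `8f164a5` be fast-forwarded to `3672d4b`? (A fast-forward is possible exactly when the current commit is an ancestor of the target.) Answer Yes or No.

A fast-forward from 8f164a5 to 3672d4b is possible iff 8f164a5 is an ancestor of 3672d4b.
Ancestors of 3672d4b: {12d5993, 3672d4b, 7212c0b, 73a0c8d, 8af4e96, 8f164a5, a8ce9d6}.
8f164a5 is among them, so fast-forward is possible.

Yes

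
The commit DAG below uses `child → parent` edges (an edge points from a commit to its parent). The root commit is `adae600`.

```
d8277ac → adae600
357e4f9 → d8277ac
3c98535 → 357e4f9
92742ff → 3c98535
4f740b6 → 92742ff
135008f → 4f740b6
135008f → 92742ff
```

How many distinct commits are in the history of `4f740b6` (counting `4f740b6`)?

6

Walking parent pointers from 4f740b6: reachable set = {357e4f9, 3c98535, 4f740b6, 92742ff, adae600, d8277ac}.
That is 6 commits.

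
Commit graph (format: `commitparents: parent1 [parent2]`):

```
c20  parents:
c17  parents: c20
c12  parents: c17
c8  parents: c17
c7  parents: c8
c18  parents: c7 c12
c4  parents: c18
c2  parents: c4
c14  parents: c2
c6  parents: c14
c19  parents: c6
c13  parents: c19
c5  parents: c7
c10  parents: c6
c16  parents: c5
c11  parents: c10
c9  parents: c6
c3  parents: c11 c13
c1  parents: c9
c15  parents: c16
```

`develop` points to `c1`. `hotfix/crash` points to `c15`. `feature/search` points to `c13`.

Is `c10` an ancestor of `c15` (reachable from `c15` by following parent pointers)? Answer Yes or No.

No

Ancestors of c15: {c15, c16, c17, c20, c5, c7, c8}.
c10 is not in that set, so it is not an ancestor of c15.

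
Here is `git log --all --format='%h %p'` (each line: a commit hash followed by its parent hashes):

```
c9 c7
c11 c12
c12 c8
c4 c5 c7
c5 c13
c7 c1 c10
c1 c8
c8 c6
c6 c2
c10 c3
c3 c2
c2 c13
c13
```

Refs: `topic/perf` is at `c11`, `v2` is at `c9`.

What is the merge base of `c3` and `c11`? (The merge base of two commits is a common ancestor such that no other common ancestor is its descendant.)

Ancestors of c3: {c13, c2, c3}.
Ancestors of c11: {c11, c12, c13, c2, c6, c8}.
Common ancestors: {c13, c2}.
Among these, c2 is not an ancestor of any other common ancestor — it is the merge base.

c2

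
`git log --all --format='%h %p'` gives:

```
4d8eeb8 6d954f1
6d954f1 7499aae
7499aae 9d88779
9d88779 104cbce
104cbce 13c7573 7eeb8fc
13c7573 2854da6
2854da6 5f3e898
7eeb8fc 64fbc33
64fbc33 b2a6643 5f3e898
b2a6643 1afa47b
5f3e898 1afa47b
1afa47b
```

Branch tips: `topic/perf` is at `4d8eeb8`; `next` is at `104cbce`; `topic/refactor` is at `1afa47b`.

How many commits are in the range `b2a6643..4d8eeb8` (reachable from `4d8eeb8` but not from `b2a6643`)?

Reachable from 4d8eeb8: {104cbce, 13c7573, 1afa47b, 2854da6, 4d8eeb8, 5f3e898, 64fbc33, 6d954f1, 7499aae, 7eeb8fc, 9d88779, b2a6643}.
Reachable from b2a6643: {1afa47b, b2a6643}.
In 4d8eeb8's history but not b2a6643's: {104cbce, 13c7573, 2854da6, 4d8eeb8, 5f3e898, 64fbc33, 6d954f1, 7499aae, 7eeb8fc, 9d88779} — 10 commits.

10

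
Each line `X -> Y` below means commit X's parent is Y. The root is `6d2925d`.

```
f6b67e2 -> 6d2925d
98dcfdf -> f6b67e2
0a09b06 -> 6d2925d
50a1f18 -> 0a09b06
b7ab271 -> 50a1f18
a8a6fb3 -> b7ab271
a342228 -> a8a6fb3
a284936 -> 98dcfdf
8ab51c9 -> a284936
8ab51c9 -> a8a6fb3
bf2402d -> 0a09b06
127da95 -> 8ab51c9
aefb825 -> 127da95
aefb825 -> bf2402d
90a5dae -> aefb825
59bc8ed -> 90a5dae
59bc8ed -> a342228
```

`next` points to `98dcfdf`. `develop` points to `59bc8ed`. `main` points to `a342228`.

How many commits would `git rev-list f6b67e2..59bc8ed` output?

Reachable from 59bc8ed: {0a09b06, 127da95, 50a1f18, 59bc8ed, 6d2925d, 8ab51c9, 90a5dae, 98dcfdf, a284936, a342228, a8a6fb3, aefb825, b7ab271, bf2402d, f6b67e2}.
Reachable from f6b67e2: {6d2925d, f6b67e2}.
In 59bc8ed's history but not f6b67e2's: {0a09b06, 127da95, 50a1f18, 59bc8ed, 8ab51c9, 90a5dae, 98dcfdf, a284936, a342228, a8a6fb3, aefb825, b7ab271, bf2402d} — 13 commits.

13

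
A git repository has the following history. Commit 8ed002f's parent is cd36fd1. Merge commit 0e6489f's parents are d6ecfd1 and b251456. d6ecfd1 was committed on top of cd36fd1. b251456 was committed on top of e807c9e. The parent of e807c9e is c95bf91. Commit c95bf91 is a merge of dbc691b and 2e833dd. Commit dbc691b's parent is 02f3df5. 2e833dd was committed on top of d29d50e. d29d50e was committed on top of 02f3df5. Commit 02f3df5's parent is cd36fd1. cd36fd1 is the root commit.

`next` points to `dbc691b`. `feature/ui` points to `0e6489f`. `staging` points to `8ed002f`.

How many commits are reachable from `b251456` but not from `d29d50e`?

Reachable from b251456: {02f3df5, 2e833dd, b251456, c95bf91, cd36fd1, d29d50e, dbc691b, e807c9e}.
Reachable from d29d50e: {02f3df5, cd36fd1, d29d50e}.
In b251456's history but not d29d50e's: {2e833dd, b251456, c95bf91, dbc691b, e807c9e} — 5 commits.

5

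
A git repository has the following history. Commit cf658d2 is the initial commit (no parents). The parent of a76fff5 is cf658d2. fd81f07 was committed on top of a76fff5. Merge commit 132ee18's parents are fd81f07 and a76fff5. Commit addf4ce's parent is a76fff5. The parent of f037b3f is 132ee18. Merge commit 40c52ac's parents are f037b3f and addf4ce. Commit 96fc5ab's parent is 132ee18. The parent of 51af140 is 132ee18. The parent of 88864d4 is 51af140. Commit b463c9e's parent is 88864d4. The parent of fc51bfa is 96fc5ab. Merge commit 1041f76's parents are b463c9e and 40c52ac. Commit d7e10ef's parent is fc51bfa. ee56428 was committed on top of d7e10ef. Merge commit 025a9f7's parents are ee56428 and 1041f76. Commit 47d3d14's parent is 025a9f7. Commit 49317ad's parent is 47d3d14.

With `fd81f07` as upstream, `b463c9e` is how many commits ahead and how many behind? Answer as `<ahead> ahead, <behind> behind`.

4 ahead, 0 behind

Reachable from b463c9e: {132ee18, 51af140, 88864d4, a76fff5, b463c9e, cf658d2, fd81f07}.
Reachable from fd81f07: {a76fff5, cf658d2, fd81f07}.
Only in b463c9e's history (ahead): {132ee18, 51af140, 88864d4, b463c9e} — 4.
Only in fd81f07's history (behind): {} — 0.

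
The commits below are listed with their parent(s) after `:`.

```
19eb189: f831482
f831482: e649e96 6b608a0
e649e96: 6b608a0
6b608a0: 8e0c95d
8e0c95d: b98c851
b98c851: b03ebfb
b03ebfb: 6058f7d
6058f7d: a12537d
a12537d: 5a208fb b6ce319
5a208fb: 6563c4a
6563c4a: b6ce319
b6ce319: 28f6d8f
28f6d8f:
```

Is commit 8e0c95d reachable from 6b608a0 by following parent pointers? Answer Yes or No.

Yes

Ancestors of 6b608a0 (commits reachable by following parents): {28f6d8f, 5a208fb, 6058f7d, 6563c4a, 6b608a0, 8e0c95d, a12537d, b03ebfb, b6ce319, b98c851}.
8e0c95d is in that set, so it is an ancestor of 6b608a0.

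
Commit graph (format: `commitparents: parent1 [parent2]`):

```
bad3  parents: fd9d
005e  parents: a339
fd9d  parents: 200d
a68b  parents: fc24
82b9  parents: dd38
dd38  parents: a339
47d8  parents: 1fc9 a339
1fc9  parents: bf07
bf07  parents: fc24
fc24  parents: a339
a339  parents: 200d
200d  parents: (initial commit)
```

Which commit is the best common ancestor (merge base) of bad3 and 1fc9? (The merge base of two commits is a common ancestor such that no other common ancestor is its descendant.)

200d

Ancestors of bad3: {200d, bad3, fd9d}.
Ancestors of 1fc9: {1fc9, 200d, a339, bf07, fc24}.
Common ancestors: {200d}.
The only common ancestor is 200d, so it is the merge base.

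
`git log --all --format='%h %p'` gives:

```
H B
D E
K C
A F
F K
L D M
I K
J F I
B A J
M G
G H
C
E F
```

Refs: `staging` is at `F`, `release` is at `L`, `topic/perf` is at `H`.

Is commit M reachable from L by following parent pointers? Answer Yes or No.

Yes

Ancestors of L (commits reachable by following parents): {A, B, C, D, E, F, G, H, I, J, K, L, M}.
M is in that set, so it is an ancestor of L.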